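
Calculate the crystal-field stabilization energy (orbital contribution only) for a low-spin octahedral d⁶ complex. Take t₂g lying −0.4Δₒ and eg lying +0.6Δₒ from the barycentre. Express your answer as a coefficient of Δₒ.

Configuration: t₂g⁶ eg⁰.
CFSE = 6(-0.4Δₒ) + 0(0.6Δₒ) = -2.4Δₒ + 0.0Δₒ = -2.4Δₒ.

-2.4 Δₒ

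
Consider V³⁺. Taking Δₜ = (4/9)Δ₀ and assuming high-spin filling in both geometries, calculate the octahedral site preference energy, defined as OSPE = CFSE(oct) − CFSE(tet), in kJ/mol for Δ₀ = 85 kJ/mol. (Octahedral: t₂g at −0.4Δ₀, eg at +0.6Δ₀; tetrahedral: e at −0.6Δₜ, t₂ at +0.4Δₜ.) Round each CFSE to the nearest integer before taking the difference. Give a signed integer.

V sits in group 5; removing 3 electrons leaves V³⁺ with 5 − 3 = 2 d electrons.
Octahedral high-spin t₂g² eg⁰: CFSE = -0.8 × 85 = -68 kJ/mol.
Tetrahedral e² t₂⁰ gives -1.2Δₜ = -1.2 × (4/9) × 85 = -45 kJ/mol.
OSPE = CFSE(oct) − CFSE(tet) = -68 − (-45) = -23 kJ/mol.

-23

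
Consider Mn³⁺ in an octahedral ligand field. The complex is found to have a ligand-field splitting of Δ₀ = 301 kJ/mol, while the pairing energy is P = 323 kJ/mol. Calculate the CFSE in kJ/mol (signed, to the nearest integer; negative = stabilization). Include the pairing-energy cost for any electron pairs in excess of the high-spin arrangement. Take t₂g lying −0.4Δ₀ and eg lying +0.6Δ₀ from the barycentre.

-181

Mn³⁺: group 7, so d-count = 7 − 3 = 4.
Here Δ₀ < P (301 < 323), so the high-spin state is favoured.
Filling d⁴ accordingly: t₂g³ eg¹.
Orbital CFSE = -0.6Δ₀ = -0.6 × 301 = -181 kJ/mol.
High-spin has no excess pairs, so no pairing correction applies.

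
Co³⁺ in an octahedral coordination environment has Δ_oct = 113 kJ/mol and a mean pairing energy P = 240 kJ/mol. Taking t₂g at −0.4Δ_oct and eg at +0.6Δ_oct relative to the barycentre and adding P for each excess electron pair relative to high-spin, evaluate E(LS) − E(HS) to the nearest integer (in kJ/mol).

Group 9 minus oxidation state +3 gives a d⁶ configuration for Co³⁺.
In the high-spin limit (t₂g⁴ eg²) the orbital term is -0.4Δ_oct = -45 kJ/mol, with no excess pairing.
For low-spin the configuration is t₂g⁶ eg⁰: orbital energy -2.4 × 113 = -271 kJ/mol, and 2 additional pairs relative to high-spin add 480 kJ/mol, giving 209 kJ/mol.
E(LS) − E(HS) = 209 − (-45) = 254 kJ/mol.

254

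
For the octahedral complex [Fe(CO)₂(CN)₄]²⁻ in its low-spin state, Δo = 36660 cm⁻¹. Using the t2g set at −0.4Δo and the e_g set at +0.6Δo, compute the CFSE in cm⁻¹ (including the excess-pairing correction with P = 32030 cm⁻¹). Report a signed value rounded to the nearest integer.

Ligand charges: 2×(+0) from CO and 4×(-1) from CN⁻ sum to -4; with overall charge -2, Fe is +2.
Fe sits in group 8; removing 2 electrons leaves Fe²⁺ with 8 − 2 = 6 d electrons.
The d⁶ electrons fill as t2g^6 e_g^0.
Orbital CFSE = 6(-0.4) + 0(0.6) = -2.4Δo = -2.4 × 36660 = -87984 cm⁻¹.
Pairing penalty: 3 pairs vs 1 in the high-spin reference → 2 extra × P = 64060 cm⁻¹.
Net CFSE = -87984 + 64060 = -23924 cm⁻¹.

-23924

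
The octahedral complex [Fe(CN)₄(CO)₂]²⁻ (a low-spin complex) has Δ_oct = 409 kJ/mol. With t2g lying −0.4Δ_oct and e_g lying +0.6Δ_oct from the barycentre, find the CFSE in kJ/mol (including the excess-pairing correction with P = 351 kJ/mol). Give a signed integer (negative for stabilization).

-280

Ligand charges: 4×(-1) from CN⁻ and 2×(+0) from CO sum to -4; with overall charge -2, Fe is +2.
Group 8 minus oxidation state +2 gives a d⁶ configuration for Fe²⁺.
Configuration: t2g^6 e_g^0.
The orbital stabilization is -2.4Δ_oct = -2.4 × 409 = -982 kJ/mol.
Pairing penalty: 3 pairs vs 1 in the high-spin reference → 2 extra × P = 702 kJ/mol.
Combining: -982 + 702 = -280 kJ/mol.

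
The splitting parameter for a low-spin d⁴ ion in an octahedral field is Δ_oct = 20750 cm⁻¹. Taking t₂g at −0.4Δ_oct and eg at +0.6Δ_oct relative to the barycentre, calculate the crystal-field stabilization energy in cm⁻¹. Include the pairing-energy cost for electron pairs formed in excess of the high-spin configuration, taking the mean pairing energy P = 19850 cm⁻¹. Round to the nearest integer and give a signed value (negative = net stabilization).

-13350

The d⁴ electrons fill as t₂g⁴ eg⁰.
CFSE(orbital) = 4×(-0.4Δ_oct) + 0×(0.6Δ_oct) = -1.6Δ_oct; with Δ_oct = 20750 cm⁻¹ that is -33200 cm⁻¹.
Relative to high-spin t₂g³ eg¹ (0 paired), the low-spin configuration has 1 additional pair, contributing +1 × 19850 = +19850 cm⁻¹.
Combining: -33200 + 19850 = -13350 cm⁻¹.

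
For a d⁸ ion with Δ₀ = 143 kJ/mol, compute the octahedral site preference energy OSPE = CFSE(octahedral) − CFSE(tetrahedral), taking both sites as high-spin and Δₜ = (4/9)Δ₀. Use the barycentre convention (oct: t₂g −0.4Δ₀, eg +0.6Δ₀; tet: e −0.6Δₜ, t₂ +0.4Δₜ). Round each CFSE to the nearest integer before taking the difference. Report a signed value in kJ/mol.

-121

In an octahedral site d⁸ (HS) is t₂g⁶ eg², giving CFSE(oct) = -1.2Δ₀ = -172 kJ/mol.
Tetrahedral: e⁴ t₂⁴, CFSE = 4(−0.6) + 4(+0.4) = -0.8Δₜ = -0.8 × (4/9) × 143 = -51 kJ/mol.
Subtracting, OSPE = -172 − (-51) = -121 kJ/mol.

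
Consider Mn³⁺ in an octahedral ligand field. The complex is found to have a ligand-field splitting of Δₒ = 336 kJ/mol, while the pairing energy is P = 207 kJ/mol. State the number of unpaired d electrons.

Mn sits in group 7; removing 3 electrons leaves Mn³⁺ with 7 − 3 = 4 d electrons.
Δₒ > P, so pairing is preferred: the ground state is low-spin.
Configuration: t₂g⁴ eg⁰.
Unpaired electrons: 2.

2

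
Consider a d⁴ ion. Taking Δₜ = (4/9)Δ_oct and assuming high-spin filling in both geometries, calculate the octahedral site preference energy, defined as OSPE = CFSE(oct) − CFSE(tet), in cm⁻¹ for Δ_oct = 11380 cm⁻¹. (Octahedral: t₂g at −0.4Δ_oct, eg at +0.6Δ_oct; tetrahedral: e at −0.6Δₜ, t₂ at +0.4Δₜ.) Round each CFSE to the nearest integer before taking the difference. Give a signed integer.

In an octahedral site d⁴ (HS) is t2g^3 e_g^1, giving CFSE(oct) = -0.6Δ_oct = -6828 cm⁻¹.
Tetrahedral: e^2 t2^2, CFSE = 2(−0.6) + 2(+0.4) = -0.4Δₜ = -0.4 × (4/9) × 11380 = -2023 cm⁻¹.
Subtracting, OSPE = -6828 − (-2023) = -4805 cm⁻¹.

-4805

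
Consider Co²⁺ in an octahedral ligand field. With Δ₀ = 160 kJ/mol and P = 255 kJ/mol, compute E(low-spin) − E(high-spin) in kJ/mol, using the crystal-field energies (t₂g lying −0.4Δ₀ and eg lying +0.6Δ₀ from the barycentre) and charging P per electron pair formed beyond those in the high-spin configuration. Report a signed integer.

Co²⁺: group 9, so d-count = 9 − 2 = 7.
In the high-spin limit (t₂g⁵ eg²) the orbital term is -0.8Δ₀ = -128 kJ/mol, with no excess pairing.
For low-spin the configuration is t₂g⁶ eg¹: orbital energy -1.8 × 160 = -288 kJ/mol, and 1 additional pair relative to high-spin adds 255 kJ/mol, giving -33 kJ/mol.
E(LS) − E(HS) = -33 − (-128) = 95 kJ/mol.

95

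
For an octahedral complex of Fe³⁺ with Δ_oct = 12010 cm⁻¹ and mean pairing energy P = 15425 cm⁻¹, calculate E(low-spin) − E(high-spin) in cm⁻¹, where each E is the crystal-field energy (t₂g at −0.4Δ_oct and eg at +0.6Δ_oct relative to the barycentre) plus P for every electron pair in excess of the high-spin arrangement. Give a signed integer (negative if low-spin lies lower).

Fe sits in group 8; removing 3 electrons leaves Fe³⁺ with 8 − 3 = 5 d electrons.
High-spin: t₂g³ eg², CFSE = 0.0Δ_oct = 0 cm⁻¹.
Low-spin t₂g⁵ eg⁰ gives -2.0Δ_oct = -24020 cm⁻¹, but forming 2 extra pairs costs 2P = 30850 cm⁻¹, so E(LS) = -24020 + 30850 = 6830 cm⁻¹.
The difference is 6830 − (0) = 6830 cm⁻¹, so high-spin lies lower.

6830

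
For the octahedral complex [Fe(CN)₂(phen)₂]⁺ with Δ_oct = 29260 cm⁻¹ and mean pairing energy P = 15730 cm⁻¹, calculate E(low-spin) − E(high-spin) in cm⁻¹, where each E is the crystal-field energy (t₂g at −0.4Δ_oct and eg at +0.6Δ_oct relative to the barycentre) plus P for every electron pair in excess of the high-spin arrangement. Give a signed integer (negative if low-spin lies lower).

Ligand charges: 2×(-1) from CN⁻ and 2×(+0) from phen sum to -2; with overall charge +1, Fe is +3.
Fe sits in group 8; removing 3 electrons leaves Fe³⁺ with 8 − 3 = 5 d electrons.
High-spin d⁵ fills as t₂g³ eg² with CFSE 3(−0.4) + 2(+0.6) = 0.0Δ_oct = 0 cm⁻¹.
Low-spin: t₂g⁵ eg⁰, orbital CFSE = -2.0Δ_oct = -58520 cm⁻¹; plus 2 excess pairs × P = +31460 cm⁻¹; total -27060 cm⁻¹.
E(LS) − E(HS) = -27060 − (0) = -27060 cm⁻¹.

-27060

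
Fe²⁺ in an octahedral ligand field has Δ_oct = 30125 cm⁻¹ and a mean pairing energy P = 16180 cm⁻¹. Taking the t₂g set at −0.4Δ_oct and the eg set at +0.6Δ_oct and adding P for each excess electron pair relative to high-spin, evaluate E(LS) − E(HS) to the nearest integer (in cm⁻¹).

-27890

Fe is in group 8, so Fe²⁺ is d⁶ (8 − 2 = 6).
High-spin: t₂g⁴ eg², CFSE = -0.4Δ_oct = -12050 cm⁻¹.
Low-spin: t₂g⁶ eg⁰, orbital CFSE = -2.4Δ_oct = -72300 cm⁻¹; plus 2 excess pairs × P = +32360 cm⁻¹; total -39940 cm⁻¹.
E(LS) − E(HS) = -39940 − (-12050) = -27890 cm⁻¹.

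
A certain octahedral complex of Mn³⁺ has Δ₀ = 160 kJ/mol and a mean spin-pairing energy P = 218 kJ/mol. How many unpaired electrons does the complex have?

Mn is in group 7, so Mn³⁺ is d⁴ (7 − 3 = 4).
Here Δ₀ < P (160 < 218), so the high-spin state is favoured.
Filling d⁴ accordingly: t2g^3 e_g^1.
Unpaired electrons: 4.

4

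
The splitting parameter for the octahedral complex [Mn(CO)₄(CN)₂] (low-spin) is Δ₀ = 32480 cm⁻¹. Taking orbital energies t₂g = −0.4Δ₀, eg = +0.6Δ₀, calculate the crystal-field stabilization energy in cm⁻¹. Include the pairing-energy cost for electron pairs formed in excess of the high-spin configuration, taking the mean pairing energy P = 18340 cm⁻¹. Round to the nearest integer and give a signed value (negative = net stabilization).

-28280

Ligand charges: 4×(+0) from CO and 2×(-1) from CN⁻ sum to -2; with overall charge +0, Mn is +2.
Mn²⁺: group 7, so d-count = 7 − 2 = 5.
Electron filling gives t₂g⁵ eg⁰.
Orbital CFSE = 5(-0.4) + 0(0.6) = -2.0Δ₀ = -2.0 × 32480 = -64960 cm⁻¹.
Pairing penalty: 2 pairs vs 0 in the high-spin reference → 2 extra × P = 36680 cm⁻¹.
Overall CFSE = -64960 + 36680 = -28280 cm⁻¹.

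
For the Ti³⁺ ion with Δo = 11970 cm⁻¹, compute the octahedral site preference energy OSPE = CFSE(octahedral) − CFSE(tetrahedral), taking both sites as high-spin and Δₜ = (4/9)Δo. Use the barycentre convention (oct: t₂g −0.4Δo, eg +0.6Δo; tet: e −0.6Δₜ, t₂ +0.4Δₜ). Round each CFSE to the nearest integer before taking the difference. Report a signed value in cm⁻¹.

Ti sits in group 4; removing 3 electrons leaves Ti³⁺ with 4 − 3 = 1 d electrons.
Octahedral (high-spin): t₂g¹ eg⁰, CFSE = 1(−0.4) + 0(+0.6) = -0.4Δo = -0.4 × 11970 = -4788 cm⁻¹.
Tetrahedral: e¹ t₂⁰, CFSE = 1(−0.6) + 0(+0.4) = -0.6Δₜ = -0.6 × (4/9) × 11970 = -3192 cm⁻¹.
OSPE = CFSE(oct) − CFSE(tet) = -4788 − (-3192) = -1596 cm⁻¹.

-1596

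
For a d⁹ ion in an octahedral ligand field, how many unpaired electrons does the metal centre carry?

Configuration: t₂g⁶ eg³, giving 1 unpaired electron.

1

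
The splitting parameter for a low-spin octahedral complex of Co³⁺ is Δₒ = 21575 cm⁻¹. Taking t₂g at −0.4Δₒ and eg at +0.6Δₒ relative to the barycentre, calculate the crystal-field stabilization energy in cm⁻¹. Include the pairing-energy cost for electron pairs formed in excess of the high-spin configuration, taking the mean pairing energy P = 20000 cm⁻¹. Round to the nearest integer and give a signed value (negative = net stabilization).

Group 9 minus oxidation state +3 gives a d⁶ configuration for Co³⁺.
Electron filling gives t₂g⁶ eg⁰.
CFSE(orbital) = 6×(-0.4Δₒ) + 0×(0.6Δₒ) = -2.4Δₒ; with Δₒ = 21575 cm⁻¹ that is -51780 cm⁻¹.
Relative to high-spin t₂g⁴ eg² (1 paired), the low-spin configuration has 2 additional pairs, contributing +2 × 20000 = +40000 cm⁻¹.
Combining: -51780 + 40000 = -11780 cm⁻¹.

-11780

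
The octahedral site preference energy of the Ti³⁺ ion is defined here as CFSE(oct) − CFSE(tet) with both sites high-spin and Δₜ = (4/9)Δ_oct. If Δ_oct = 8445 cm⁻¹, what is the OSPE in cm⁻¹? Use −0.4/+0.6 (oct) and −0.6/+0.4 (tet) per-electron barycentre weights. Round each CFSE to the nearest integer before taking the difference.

-1126

Ti sits in group 4; removing 3 electrons leaves Ti³⁺ with 4 − 3 = 1 d electrons.
In an octahedral site d¹ (HS) is t2g^1 e_g^0, giving CFSE(oct) = -0.4Δ_oct = -3378 cm⁻¹.
Tetrahedral e^1 t2^0 gives -0.6Δₜ = -0.6 × (4/9) × 8445 = -2252 cm⁻¹.
OSPE = -3378 − (-2252) = -1126 cm⁻¹.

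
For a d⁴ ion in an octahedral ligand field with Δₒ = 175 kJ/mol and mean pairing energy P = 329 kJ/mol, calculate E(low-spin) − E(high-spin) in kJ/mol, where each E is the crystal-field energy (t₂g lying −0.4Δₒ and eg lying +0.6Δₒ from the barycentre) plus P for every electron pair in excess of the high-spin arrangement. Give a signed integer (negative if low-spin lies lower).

154

High-spin d⁴ fills as t₂g³ eg¹ with CFSE 3(−0.4) + 1(+0.6) = -0.6Δₒ = -105 kJ/mol.
Low-spin: t₂g⁴ eg⁰, orbital CFSE = -1.6Δₒ = -280 kJ/mol; plus 1 excess pair × P = +329 kJ/mol; total 49 kJ/mol.
The difference is 49 − (-105) = 154 kJ/mol, so high-spin lies lower.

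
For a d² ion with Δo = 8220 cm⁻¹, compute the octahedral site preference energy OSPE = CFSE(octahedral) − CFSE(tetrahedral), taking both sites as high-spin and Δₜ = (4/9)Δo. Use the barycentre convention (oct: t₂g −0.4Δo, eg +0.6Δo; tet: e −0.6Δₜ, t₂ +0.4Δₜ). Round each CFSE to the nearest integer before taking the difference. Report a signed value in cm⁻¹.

-2192

In an octahedral site d² (HS) is t2g^2 e_g^0, giving CFSE(oct) = -0.8Δo = -6576 cm⁻¹.
Tetrahedral e^2 t2^0 gives -1.2Δₜ = -1.2 × (4/9) × 8220 = -4384 cm⁻¹.
OSPE = -6576 − (-4384) = -2192 cm⁻¹.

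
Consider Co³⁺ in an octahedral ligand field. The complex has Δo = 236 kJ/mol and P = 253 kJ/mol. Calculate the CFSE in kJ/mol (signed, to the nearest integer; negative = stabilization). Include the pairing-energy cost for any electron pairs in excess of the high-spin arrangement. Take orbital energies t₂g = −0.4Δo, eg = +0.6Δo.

-94

Co³⁺: group 9, so d-count = 9 − 3 = 6.
Δo < P, so pairing is avoided: the ground state is high-spin.
Filling d⁶ accordingly: t₂g⁴ eg².
Orbital CFSE = -0.4Δo = -0.4 × 236 = -94 kJ/mol.
High-spin has no excess pairs, so no pairing correction applies.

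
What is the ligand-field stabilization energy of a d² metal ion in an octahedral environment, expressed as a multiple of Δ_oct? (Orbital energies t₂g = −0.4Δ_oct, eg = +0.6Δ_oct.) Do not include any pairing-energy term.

For octahedral d² the high- and low-spin configurations coincide.
Configuration: t₂g² eg⁰.
CFSE = 2(-0.4Δ_oct) + 0(0.6Δ_oct) = -0.8Δ_oct + 0.0Δ_oct = -0.8Δ_oct.

-0.8 Δ_oct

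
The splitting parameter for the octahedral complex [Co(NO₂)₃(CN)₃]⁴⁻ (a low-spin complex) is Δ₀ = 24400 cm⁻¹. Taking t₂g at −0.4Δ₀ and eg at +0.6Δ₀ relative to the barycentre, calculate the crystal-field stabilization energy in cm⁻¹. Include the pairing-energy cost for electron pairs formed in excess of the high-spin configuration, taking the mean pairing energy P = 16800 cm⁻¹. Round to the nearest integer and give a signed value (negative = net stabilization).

Ligand charges: 3×(-1) from NO₂⁻ and 3×(-1) from CN⁻ sum to -6; with overall charge -4, Co is +2.
Co is in group 9, so Co²⁺ is d⁷ (9 − 2 = 7).
Electron filling gives t₂g⁶ eg¹.
The orbital stabilization is -1.8Δ₀ = -1.8 × 24400 = -43920 cm⁻¹.
Relative to high-spin t₂g⁵ eg² (2 paired), the low-spin configuration has 1 additional pair, contributing +1 × 16800 = +16800 cm⁻¹.
Combining: -43920 + 16800 = -27120 cm⁻¹.

-27120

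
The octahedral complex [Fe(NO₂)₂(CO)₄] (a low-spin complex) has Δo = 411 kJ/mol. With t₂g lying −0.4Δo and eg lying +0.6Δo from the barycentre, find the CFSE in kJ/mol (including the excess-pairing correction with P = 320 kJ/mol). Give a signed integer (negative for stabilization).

-346

Ligand charges: 2×(-1) from NO₂⁻ and 4×(+0) from CO sum to -2; with overall charge +0, Fe is +2.
Fe²⁺: group 8, so d-count = 8 − 2 = 6.
Configuration: t₂g⁶ eg⁰.
CFSE(orbital) = 6×(-0.4Δo) + 0×(0.6Δo) = -2.4Δo; with Δo = 411 kJ/mol that is -986 kJ/mol.
High-spin d⁶ would be t₂g⁴ eg² with 1 pair; low-spin has 3, so 2 excess pairs cost +2P = +640 kJ/mol.
Net CFSE = -986 + 640 = -346 kJ/mol.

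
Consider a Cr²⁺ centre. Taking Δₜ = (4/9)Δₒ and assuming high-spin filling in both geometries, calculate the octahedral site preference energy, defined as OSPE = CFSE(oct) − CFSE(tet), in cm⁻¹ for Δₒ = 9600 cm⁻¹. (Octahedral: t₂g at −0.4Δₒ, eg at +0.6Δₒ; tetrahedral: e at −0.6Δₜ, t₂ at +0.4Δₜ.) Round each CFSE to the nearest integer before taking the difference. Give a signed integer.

-4053

Group 6 minus oxidation state +2 gives a d⁴ configuration for Cr²⁺.
Octahedral high-spin t₂g³ eg¹: CFSE = -0.6 × 9600 = -5760 cm⁻¹.
In a tetrahedral site the filling is e² t₂²: CFSE(tet) = -0.4Δₜ = -0.4 × (4/9)(9600) = -1707 cm⁻¹.
OSPE = CFSE(oct) − CFSE(tet) = -5760 − (-1707) = -4053 cm⁻¹.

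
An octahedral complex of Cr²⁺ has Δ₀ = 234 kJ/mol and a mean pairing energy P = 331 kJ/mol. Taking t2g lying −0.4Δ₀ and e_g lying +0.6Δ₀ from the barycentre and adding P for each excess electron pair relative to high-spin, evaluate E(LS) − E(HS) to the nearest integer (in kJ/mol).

Group 6 minus oxidation state +2 gives a d⁴ configuration for Cr²⁺.
In the high-spin limit (t2g^3 e_g^1) the orbital term is -0.6Δ₀ = -140 kJ/mol, with no excess pairing.
Low-spin: t2g^4 e_g^0, orbital CFSE = -1.6Δ₀ = -374 kJ/mol; plus 1 excess pair × P = +331 kJ/mol; total -43 kJ/mol.
E(LS) − E(HS) = -43 − (-140) = 97 kJ/mol.

97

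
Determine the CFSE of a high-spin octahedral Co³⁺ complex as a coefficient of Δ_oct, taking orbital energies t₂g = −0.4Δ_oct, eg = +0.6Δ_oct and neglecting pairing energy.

Co sits in group 9; removing 3 electrons leaves Co³⁺ with 9 − 3 = 6 d electrons.
Configuration: t₂g⁴ eg².
CFSE = 4(-0.4Δ_oct) + 2(0.6Δ_oct) = -1.6Δ_oct + 1.2Δ_oct = -0.4Δ_oct.

-0.4 Δ_oct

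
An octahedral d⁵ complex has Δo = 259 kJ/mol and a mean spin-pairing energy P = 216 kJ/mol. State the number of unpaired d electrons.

Δo > P, so pairing is preferred: the ground state is low-spin.
Filling d⁵ accordingly: t₂g⁵ eg⁰.
Unpaired electrons: 1.

1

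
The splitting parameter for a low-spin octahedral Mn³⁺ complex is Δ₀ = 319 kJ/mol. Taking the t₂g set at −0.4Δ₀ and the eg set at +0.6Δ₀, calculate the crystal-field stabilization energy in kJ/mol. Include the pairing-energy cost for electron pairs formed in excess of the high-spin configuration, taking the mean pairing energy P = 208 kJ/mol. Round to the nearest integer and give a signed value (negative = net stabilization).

Mn³⁺: group 7, so d-count = 7 − 3 = 4.
Electron filling gives t₂g⁴ eg⁰.
Orbital CFSE = 4(-0.4) + 0(0.6) = -1.6Δ₀ = -1.6 × 319 = -510 kJ/mol.
Pairing penalty: 1 pair vs 0 in the high-spin reference → 1 extra × P = 208 kJ/mol.
Net CFSE = -510 + 208 = -302 kJ/mol.

-302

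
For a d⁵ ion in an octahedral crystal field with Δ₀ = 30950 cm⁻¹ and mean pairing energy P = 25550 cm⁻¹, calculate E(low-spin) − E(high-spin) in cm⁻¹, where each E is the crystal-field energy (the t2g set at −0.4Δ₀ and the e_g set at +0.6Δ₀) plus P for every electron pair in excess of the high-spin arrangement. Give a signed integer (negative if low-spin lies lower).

High-spin: t2g^3 e_g^2, CFSE = 0.0Δ₀ = 0 cm⁻¹.
Low-spin: t2g^5 e_g^0, orbital CFSE = -2.0Δ₀ = -61900 cm⁻¹; plus 2 excess pairs × P = +51100 cm⁻¹; total -10800 cm⁻¹.
E(LS) − E(HS) = -10800 − (0) = -10800 cm⁻¹.

-10800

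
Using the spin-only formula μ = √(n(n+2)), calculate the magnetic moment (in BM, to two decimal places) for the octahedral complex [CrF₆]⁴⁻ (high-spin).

4.90 BM

Each F⁻ contributes -1; 6 × (-1) = -6. With overall charge -4, Cr is in the +2 oxidation state.
Cr sits in group 6; removing 2 electrons leaves Cr²⁺ with 6 − 2 = 4 d electrons.
Configuration: t2g^3 e_g^1 → 4 unpaired electrons.
μ(spin-only) = √[4(4+2)] = √24 ≈ 4.90 BM.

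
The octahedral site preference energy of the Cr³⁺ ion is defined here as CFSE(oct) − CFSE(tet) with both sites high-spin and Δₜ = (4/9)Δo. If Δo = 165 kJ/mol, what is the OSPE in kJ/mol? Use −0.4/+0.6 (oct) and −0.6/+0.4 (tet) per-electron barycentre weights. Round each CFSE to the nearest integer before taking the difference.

Cr sits in group 6; removing 3 electrons leaves Cr³⁺ with 6 − 3 = 3 d electrons.
In an octahedral site d³ (HS) is t2g^3 e_g^0, giving CFSE(oct) = -1.2Δo = -198 kJ/mol.
Tetrahedral e^2 t2^1 gives -0.8Δₜ = -0.8 × (4/9) × 165 = -59 kJ/mol.
Subtracting, OSPE = -198 − (-59) = -139 kJ/mol.

-139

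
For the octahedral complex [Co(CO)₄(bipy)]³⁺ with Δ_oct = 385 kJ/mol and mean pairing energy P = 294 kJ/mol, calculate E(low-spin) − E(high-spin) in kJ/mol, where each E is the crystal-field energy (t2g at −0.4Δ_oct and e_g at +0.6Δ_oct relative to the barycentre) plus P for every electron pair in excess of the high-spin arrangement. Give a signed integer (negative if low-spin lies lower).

-182

Ligand charges: 4×(+0) from CO and 1×(+0) from bipy sum to +0; with overall charge +3, Co is +3.
Co sits in group 9; removing 3 electrons leaves Co³⁺ with 9 − 3 = 6 d electrons.
High-spin: t2g^4 e_g^2, CFSE = -0.4Δ_oct = -154 kJ/mol.
Low-spin t2g^6 e_g^0 gives -2.4Δ_oct = -924 kJ/mol, but forming 2 extra pairs costs 2P = 588 kJ/mol, so E(LS) = -924 + 588 = -336 kJ/mol.
Thus E(LS) − E(HS) = -182 kJ/mol.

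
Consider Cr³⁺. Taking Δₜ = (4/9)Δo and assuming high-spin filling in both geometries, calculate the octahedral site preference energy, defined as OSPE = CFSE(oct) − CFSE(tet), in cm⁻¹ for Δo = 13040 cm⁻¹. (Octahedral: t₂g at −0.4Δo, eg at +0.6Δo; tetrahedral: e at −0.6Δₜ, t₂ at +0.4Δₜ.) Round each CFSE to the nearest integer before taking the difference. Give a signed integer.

Cr³⁺: group 6, so d-count = 6 − 3 = 3.
Octahedral high-spin t2g^3 e_g^0: CFSE = -1.2 × 13040 = -15648 cm⁻¹.
Tetrahedral: e^2 t2^1, CFSE = 2(−0.6) + 1(+0.4) = -0.8Δₜ = -0.8 × (4/9) × 13040 = -4636 cm⁻¹.
OSPE = CFSE(oct) − CFSE(tet) = -15648 − (-4636) = -11012 cm⁻¹.

-11012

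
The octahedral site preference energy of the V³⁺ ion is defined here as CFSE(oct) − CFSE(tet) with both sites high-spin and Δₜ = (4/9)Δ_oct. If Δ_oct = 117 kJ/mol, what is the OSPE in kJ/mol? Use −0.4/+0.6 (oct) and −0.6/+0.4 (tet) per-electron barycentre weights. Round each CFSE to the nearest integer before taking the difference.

-32

V sits in group 5; removing 3 electrons leaves V³⁺ with 5 − 3 = 2 d electrons.
Octahedral (high-spin): t₂g² eg⁰, CFSE = 2(−0.4) + 0(+0.6) = -0.8Δ_oct = -0.8 × 117 = -94 kJ/mol.
Tetrahedral e² t₂⁰ gives -1.2Δₜ = -1.2 × (4/9) × 117 = -62 kJ/mol.
Subtracting, OSPE = -94 − (-62) = -32 kJ/mol.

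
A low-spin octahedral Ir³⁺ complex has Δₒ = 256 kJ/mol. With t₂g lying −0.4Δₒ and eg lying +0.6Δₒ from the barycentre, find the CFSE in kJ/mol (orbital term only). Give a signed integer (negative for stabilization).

Group 9 minus oxidation state +3 gives a d⁶ configuration for Ir³⁺.
Configuration: t₂g⁶ eg⁰.
The orbital stabilization is -2.4Δₒ = -2.4 × 256 = -614 kJ/mol.

-614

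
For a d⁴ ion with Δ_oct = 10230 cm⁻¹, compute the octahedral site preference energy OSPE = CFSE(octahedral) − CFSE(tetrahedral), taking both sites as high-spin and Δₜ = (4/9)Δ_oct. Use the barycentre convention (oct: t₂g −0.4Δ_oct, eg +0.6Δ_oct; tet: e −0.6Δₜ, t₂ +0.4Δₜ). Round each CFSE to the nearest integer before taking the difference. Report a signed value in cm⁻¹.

In an octahedral site d⁴ (HS) is t2g^3 e_g^1, giving CFSE(oct) = -0.6Δ_oct = -6138 cm⁻¹.
In a tetrahedral site the filling is e^2 t2^2: CFSE(tet) = -0.4Δₜ = -0.4 × (4/9)(10230) = -1819 cm⁻¹.
Subtracting, OSPE = -6138 − (-1819) = -4319 cm⁻¹.

-4319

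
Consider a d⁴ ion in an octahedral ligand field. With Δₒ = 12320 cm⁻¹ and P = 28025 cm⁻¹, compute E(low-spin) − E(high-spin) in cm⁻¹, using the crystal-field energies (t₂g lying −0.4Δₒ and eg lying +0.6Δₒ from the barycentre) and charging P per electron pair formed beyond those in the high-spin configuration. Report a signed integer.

15705

In the high-spin limit (t₂g³ eg¹) the orbital term is -0.6Δₒ = -7392 cm⁻¹, with no excess pairing.
Low-spin: t₂g⁴ eg⁰, orbital CFSE = -1.6Δₒ = -19712 cm⁻¹; plus 1 excess pair × P = +28025 cm⁻¹; total 8313 cm⁻¹.
Thus E(LS) − E(HS) = 15705 cm⁻¹.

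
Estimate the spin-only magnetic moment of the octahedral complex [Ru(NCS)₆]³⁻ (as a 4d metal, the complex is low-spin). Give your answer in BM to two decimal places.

1.73 BM

Each NCS⁻ contributes -1; 6 × (-1) = -6. With overall charge -3, Ru is in the +3 oxidation state.
Ru sits in group 8; removing 3 electrons leaves Ru³⁺ with 8 − 3 = 5 d electrons.
Configuration: t₂g⁵ eg⁰ → 1 unpaired electron.
μ(spin-only) = √[1(1+2)] = √3 ≈ 1.73 BM.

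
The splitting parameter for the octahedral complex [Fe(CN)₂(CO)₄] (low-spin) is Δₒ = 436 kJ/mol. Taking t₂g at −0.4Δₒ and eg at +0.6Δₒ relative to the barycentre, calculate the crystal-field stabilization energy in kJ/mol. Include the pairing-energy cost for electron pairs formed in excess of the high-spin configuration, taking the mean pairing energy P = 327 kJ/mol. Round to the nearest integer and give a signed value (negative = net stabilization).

-392

Ligand charges: 2×(-1) from CN⁻ and 4×(+0) from CO sum to -2; with overall charge +0, Fe is +2.
Fe²⁺: group 8, so d-count = 8 − 2 = 6.
Electron filling gives t₂g⁶ eg⁰.
The orbital stabilization is -2.4Δₒ = -2.4 × 436 = -1046 kJ/mol.
Pairing penalty: 3 pairs vs 1 in the high-spin reference → 2 extra × P = 654 kJ/mol.
Combining: -1046 + 654 = -392 kJ/mol.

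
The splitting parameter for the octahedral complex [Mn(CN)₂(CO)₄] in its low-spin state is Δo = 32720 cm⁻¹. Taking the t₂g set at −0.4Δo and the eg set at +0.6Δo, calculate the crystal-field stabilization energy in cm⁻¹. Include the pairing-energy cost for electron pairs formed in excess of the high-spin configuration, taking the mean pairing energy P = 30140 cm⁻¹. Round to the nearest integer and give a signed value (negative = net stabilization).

Ligand charges: 2×(-1) from CN⁻ and 4×(+0) from CO sum to -2; with overall charge +0, Mn is +2.
Mn²⁺: group 7, so d-count = 7 − 2 = 5.
Electron filling gives t₂g⁵ eg⁰.
Orbital CFSE = 5(-0.4) + 0(0.6) = -2.0Δo = -2.0 × 32720 = -65440 cm⁻¹.
Pairing penalty: 2 pairs vs 0 in the high-spin reference → 2 extra × P = 60280 cm⁻¹.
Overall CFSE = -65440 + 60280 = -5160 cm⁻¹.

-5160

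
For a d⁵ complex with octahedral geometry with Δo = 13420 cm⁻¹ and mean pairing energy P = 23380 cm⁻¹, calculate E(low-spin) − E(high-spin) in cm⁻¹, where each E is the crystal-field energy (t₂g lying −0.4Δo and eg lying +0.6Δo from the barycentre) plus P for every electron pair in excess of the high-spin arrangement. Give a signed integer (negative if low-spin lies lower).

High-spin d⁵ fills as t₂g³ eg² with CFSE 3(−0.4) + 2(+0.6) = 0.0Δo = 0 cm⁻¹.
Low-spin: t₂g⁵ eg⁰, orbital CFSE = -2.0Δo = -26840 cm⁻¹; plus 2 excess pairs × P = +46760 cm⁻¹; total 19920 cm⁻¹.
Thus E(LS) − E(HS) = 19920 cm⁻¹.

19920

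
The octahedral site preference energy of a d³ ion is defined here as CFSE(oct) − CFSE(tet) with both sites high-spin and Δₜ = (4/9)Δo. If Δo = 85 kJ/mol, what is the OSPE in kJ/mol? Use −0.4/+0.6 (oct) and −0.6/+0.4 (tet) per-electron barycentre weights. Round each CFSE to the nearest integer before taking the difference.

-72

Octahedral (high-spin): t₂g³ eg⁰, CFSE = 3(−0.4) + 0(+0.6) = -1.2Δo = -1.2 × 85 = -102 kJ/mol.
Tetrahedral e² t₂¹ gives -0.8Δₜ = -0.8 × (4/9) × 85 = -30 kJ/mol.
OSPE = CFSE(oct) − CFSE(tet) = -102 − (-30) = -72 kJ/mol.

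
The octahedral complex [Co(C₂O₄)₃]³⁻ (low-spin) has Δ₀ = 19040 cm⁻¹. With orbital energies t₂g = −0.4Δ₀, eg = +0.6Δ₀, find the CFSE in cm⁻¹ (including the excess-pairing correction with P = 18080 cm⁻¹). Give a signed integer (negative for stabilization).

Each C₂O₄²⁻ contributes -2; 3 × (-2) = -6. With overall charge -3, Co is in the +3 oxidation state.
Co sits in group 9; removing 3 electrons leaves Co³⁺ with 9 − 3 = 6 d electrons.
Electron filling gives t₂g⁶ eg⁰.
Orbital CFSE = 6(-0.4) + 0(0.6) = -2.4Δ₀ = -2.4 × 19040 = -45696 cm⁻¹.
High-spin d⁶ would be t₂g⁴ eg² with 1 pair; low-spin has 3, so 2 excess pairs cost +2P = +36160 cm⁻¹.
Overall CFSE = -45696 + 36160 = -9536 cm⁻¹.

-9536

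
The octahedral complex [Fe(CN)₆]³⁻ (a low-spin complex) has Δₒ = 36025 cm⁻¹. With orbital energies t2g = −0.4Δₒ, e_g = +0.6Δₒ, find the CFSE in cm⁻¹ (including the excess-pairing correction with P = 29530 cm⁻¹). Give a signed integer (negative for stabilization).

-12990

Each CN⁻ contributes -1; 6 × (-1) = -6. With overall charge -3, Fe is in the +3 oxidation state.
Fe³⁺: group 8, so d-count = 8 − 3 = 5.
Electron filling gives t2g^5 e_g^0.
Orbital CFSE = 5(-0.4) + 0(0.6) = -2.0Δₒ = -2.0 × 36025 = -72050 cm⁻¹.
Pairing penalty: 2 pairs vs 0 in the high-spin reference → 2 extra × P = 59060 cm⁻¹.
Net CFSE = -72050 + 59060 = -12990 cm⁻¹.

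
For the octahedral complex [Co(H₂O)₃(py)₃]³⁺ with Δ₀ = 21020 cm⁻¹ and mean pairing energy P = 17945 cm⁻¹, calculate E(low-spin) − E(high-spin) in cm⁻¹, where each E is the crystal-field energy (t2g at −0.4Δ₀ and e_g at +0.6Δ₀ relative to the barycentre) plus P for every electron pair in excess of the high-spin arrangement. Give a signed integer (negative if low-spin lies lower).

Ligand charges: 3×(+0) from H₂O and 3×(+0) from py sum to +0; with overall charge +3, Co is +3.
Co is in group 9, so Co³⁺ is d⁶ (9 − 3 = 6).
In the high-spin limit (t2g^4 e_g^2) the orbital term is -0.4Δ₀ = -8408 cm⁻¹, with no excess pairing.
Low-spin t2g^6 e_g^0 gives -2.4Δ₀ = -50448 cm⁻¹, but forming 2 extra pairs costs 2P = 35890 cm⁻¹, so E(LS) = -50448 + 35890 = -14558 cm⁻¹.
Thus E(LS) − E(HS) = -6150 cm⁻¹.

-6150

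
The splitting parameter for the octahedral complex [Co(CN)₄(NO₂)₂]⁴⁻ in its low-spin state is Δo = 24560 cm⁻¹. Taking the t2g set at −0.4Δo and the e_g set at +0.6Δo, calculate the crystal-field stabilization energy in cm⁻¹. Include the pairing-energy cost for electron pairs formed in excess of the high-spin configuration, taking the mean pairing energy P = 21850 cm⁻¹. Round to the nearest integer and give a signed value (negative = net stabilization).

Ligand charges: 4×(-1) from CN⁻ and 2×(-1) from NO₂⁻ sum to -6; with overall charge -4, Co is +2.
Co sits in group 9; removing 2 electrons leaves Co²⁺ with 9 − 2 = 7 d electrons.
The d⁷ electrons fill as t2g^6 e_g^1.
The orbital stabilization is -1.8Δo = -1.8 × 24560 = -44208 cm⁻¹.
Pairing penalty: 3 pairs vs 2 in the high-spin reference → 1 extra × P = 21850 cm⁻¹.
Overall CFSE = -44208 + 21850 = -22358 cm⁻¹.

-22358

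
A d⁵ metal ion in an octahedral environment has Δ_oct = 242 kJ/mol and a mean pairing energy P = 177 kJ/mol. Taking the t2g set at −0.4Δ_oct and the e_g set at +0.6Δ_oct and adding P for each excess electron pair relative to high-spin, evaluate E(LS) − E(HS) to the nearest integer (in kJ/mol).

In the high-spin limit (t2g^3 e_g^2) the orbital term is 0.0Δ_oct = 0 kJ/mol, with no excess pairing.
For low-spin the configuration is t2g^5 e_g^0: orbital energy -2.0 × 242 = -484 kJ/mol, and 2 additional pairs relative to high-spin add 354 kJ/mol, giving -130 kJ/mol.
E(LS) − E(HS) = -130 − (0) = -130 kJ/mol.

-130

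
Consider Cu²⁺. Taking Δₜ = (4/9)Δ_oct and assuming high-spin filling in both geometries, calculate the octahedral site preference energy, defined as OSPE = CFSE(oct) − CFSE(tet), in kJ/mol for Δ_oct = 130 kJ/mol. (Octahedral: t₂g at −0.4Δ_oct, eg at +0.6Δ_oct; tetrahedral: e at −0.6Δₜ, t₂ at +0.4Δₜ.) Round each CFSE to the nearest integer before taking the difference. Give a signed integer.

Cu is in group 11, so Cu²⁺ is d⁹ (11 − 2 = 9).
Octahedral high-spin t₂g⁶ eg³: CFSE = -0.6 × 130 = -78 kJ/mol.
In a tetrahedral site the filling is e⁴ t₂⁵: CFSE(tet) = -0.4Δₜ = -0.4 × (4/9)(130) = -23 kJ/mol.
OSPE = CFSE(oct) − CFSE(tet) = -78 − (-23) = -55 kJ/mol.

-55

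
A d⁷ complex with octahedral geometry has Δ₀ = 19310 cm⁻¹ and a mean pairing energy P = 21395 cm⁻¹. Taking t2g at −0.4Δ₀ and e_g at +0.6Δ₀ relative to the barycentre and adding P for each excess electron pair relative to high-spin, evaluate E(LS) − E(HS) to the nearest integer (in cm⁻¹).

In the high-spin limit (t2g^5 e_g^2) the orbital term is -0.8Δ₀ = -15448 cm⁻¹, with no excess pairing.
Low-spin t2g^6 e_g^1 gives -1.8Δ₀ = -34758 cm⁻¹, but forming 1 extra pair costs 1P = 21395 cm⁻¹, so E(LS) = -34758 + 21395 = -13363 cm⁻¹.
Thus E(LS) − E(HS) = 2085 cm⁻¹.

2085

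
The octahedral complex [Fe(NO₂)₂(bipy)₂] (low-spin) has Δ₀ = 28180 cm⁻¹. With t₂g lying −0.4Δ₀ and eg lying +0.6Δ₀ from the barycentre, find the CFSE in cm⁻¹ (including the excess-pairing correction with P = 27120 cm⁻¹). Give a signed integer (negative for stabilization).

Ligand charges: 2×(-1) from NO₂⁻ and 2×(+0) from bipy sum to -2; with overall charge +0, Fe is +2.
Fe is in group 8, so Fe²⁺ is d⁶ (8 − 2 = 6).
Configuration: t₂g⁶ eg⁰.
Orbital CFSE = 6(-0.4) + 0(0.6) = -2.4Δ₀ = -2.4 × 28180 = -67632 cm⁻¹.
High-spin d⁶ would be t₂g⁴ eg² with 1 pair; low-spin has 3, so 2 excess pairs cost +2P = +54240 cm⁻¹.
Overall CFSE = -67632 + 54240 = -13392 cm⁻¹.

-13392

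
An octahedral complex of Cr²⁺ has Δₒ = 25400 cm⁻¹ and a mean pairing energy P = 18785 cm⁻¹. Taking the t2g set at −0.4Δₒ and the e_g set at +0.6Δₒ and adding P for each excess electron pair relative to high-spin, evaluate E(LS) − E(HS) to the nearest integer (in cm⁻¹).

-6615

Group 6 minus oxidation state +2 gives a d⁴ configuration for Cr²⁺.
In the high-spin limit (t2g^3 e_g^1) the orbital term is -0.6Δₒ = -15240 cm⁻¹, with no excess pairing.
Low-spin: t2g^4 e_g^0, orbital CFSE = -1.6Δₒ = -40640 cm⁻¹; plus 1 excess pair × P = +18785 cm⁻¹; total -21855 cm⁻¹.
E(LS) − E(HS) = -21855 − (-15240) = -6615 cm⁻¹.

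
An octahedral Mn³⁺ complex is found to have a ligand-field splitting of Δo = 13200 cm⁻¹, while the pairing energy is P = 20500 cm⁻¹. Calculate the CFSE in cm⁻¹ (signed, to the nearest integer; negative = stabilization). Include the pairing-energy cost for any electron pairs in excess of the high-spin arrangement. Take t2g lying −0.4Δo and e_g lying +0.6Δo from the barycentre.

-7920

Mn³⁺: group 7, so d-count = 7 − 3 = 4.
Since Δo = 13200 cm⁻¹ < P = 20500 cm⁻¹, the complex adopts the high-spin configuration.
That gives t2g^3 e_g^1.
Orbital CFSE = -0.6Δo = -0.6 × 13200 = -7920 cm⁻¹.
High-spin has no excess pairs, so no pairing correction applies.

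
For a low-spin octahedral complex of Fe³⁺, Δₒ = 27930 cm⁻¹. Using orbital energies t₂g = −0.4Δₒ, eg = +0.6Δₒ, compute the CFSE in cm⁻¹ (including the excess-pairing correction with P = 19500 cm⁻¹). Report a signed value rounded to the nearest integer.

-16860

Fe³⁺: group 8, so d-count = 8 − 3 = 5.
Configuration: t₂g⁵ eg⁰.
The orbital stabilization is -2.0Δₒ = -2.0 × 27930 = -55860 cm⁻¹.
High-spin d⁵ would be t₂g³ eg² with 0 pairs; low-spin has 2, so 2 excess pairs cost +2P = +39000 cm⁻¹.
Net CFSE = -55860 + 39000 = -16860 cm⁻¹.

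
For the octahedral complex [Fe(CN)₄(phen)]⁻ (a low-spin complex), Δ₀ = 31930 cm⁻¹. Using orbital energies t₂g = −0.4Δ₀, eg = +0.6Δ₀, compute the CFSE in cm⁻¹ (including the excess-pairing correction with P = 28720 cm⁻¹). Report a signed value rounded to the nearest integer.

-6420

Ligand charges: 4×(-1) from CN⁻ and 1×(+0) from phen sum to -4; with overall charge -1, Fe is +3.
Group 8 minus oxidation state +3 gives a d⁵ configuration for Fe³⁺.
Electron filling gives t₂g⁵ eg⁰.
CFSE(orbital) = 5×(-0.4Δ₀) + 0×(0.6Δ₀) = -2.0Δ₀; with Δ₀ = 31930 cm⁻¹ that is -63860 cm⁻¹.
Pairing penalty: 2 pairs vs 0 in the high-spin reference → 2 extra × P = 57440 cm⁻¹.
Overall CFSE = -63860 + 57440 = -6420 cm⁻¹.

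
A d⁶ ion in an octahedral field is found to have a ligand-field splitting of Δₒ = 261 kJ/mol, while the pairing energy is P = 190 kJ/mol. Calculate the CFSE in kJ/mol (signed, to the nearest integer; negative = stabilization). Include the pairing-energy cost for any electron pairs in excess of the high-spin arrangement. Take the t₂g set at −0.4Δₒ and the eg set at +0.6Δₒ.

Since Δₒ = 261 kJ/mol > P = 190 kJ/mol, the complex adopts the low-spin configuration.
That gives t₂g⁶ eg⁰.
Orbital CFSE = -2.4Δₒ = -2.4 × 261 = -626 kJ/mol.
Excess pairs vs high-spin: 3 − 1 = 2; pairing cost = +380 kJ/mol.
Net CFSE = -626 + 380 = -246 kJ/mol.

-246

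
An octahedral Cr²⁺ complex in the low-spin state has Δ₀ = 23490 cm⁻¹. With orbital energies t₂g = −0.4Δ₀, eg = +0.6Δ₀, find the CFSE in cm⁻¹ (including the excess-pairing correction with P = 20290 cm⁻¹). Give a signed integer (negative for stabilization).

-17294

Cr is in group 6, so Cr²⁺ is d⁴ (6 − 2 = 4).
Configuration: t₂g⁴ eg⁰.
The orbital stabilization is -1.6Δ₀ = -1.6 × 23490 = -37584 cm⁻¹.
Pairing penalty: 1 pair vs 0 in the high-spin reference → 1 extra × P = 20290 cm⁻¹.
Overall CFSE = -37584 + 20290 = -17294 cm⁻¹.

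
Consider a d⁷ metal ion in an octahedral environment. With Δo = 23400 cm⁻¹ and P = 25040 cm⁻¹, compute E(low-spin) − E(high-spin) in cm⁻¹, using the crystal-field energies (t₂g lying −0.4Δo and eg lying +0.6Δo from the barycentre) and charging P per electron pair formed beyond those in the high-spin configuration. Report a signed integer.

1640

In the high-spin limit (t₂g⁵ eg²) the orbital term is -0.8Δo = -18720 cm⁻¹, with no excess pairing.
For low-spin the configuration is t₂g⁶ eg¹: orbital energy -1.8 × 23400 = -42120 cm⁻¹, and 1 additional pair relative to high-spin adds 25040 cm⁻¹, giving -17080 cm⁻¹.
E(LS) − E(HS) = -17080 − (-18720) = 1640 cm⁻¹.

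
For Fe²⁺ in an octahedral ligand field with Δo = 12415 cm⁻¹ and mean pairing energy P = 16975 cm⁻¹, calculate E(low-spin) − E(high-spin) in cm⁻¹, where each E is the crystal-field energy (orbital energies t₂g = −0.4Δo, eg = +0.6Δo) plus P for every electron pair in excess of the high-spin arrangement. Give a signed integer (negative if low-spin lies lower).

9120

Fe²⁺: group 8, so d-count = 8 − 2 = 6.
High-spin d⁶ fills as t₂g⁴ eg² with CFSE 4(−0.4) + 2(+0.6) = -0.4Δo = -4966 cm⁻¹.
Low-spin: t₂g⁶ eg⁰, orbital CFSE = -2.4Δo = -29796 cm⁻¹; plus 2 excess pairs × P = +33950 cm⁻¹; total 4154 cm⁻¹.
Thus E(LS) − E(HS) = 9120 cm⁻¹.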